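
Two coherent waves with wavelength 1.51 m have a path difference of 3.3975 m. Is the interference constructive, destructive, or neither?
neither (partial) — path difference = 2.25λ, neither a whole number of wavelengths nor an odd multiple of λ/2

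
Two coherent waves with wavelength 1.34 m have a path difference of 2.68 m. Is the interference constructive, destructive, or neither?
constructive — path difference = 2λ, a whole number of wavelengths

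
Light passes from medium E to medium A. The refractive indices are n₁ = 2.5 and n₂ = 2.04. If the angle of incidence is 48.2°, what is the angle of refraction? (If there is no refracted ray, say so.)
sin θ₂ = (n₁/n₂)·sin θ₁ = 0.9136 → θ₂ = 66°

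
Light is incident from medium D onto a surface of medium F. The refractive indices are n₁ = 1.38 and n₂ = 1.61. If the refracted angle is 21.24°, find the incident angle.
sin θ₁ = (n₂/n₁)·sin θ₂ → θ₁ = 25°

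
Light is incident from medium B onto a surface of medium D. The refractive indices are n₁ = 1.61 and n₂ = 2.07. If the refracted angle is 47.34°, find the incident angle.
sin θ₁ = (n₂/n₁)·sin θ₂ → θ₁ = 71°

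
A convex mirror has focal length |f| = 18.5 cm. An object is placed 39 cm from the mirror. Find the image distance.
f = −18.5 cm (convex); 1/di = 1/f − 1/do → di = -12.55 cm (virtual image, behind mirror)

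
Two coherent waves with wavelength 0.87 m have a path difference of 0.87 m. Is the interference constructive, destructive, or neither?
constructive — path difference = 1λ, a whole number of wavelengths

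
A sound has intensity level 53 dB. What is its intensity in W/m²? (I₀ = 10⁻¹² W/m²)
I = I₀·10^(β/10) = 2.00 × 10⁻⁷ W/m²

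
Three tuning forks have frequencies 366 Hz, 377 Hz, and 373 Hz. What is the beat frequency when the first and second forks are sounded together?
11 Hz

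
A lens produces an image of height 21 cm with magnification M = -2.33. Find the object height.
ho = |hi|/|M| = 9.013 cm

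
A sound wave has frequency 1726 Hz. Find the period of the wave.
T = 1/f = 5.794 × 10⁻⁴ s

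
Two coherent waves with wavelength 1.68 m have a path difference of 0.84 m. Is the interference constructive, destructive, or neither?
destructive — path difference = 0.5λ, an odd multiple of λ/2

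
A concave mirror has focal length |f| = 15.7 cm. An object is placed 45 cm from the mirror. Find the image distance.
f = +15.7 cm (concave); 1/di = 1/f − 1/do → di = 24.11 cm (real image, in front of mirror)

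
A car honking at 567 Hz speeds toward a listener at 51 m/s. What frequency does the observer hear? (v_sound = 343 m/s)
f_obs = f·v/(v − v_s) = 666 Hz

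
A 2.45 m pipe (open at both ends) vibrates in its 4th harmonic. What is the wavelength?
λₙ = 2L/n = 1.225 m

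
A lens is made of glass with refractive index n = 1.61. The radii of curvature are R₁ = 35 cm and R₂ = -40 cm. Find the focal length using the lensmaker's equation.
1/f = (n − 1)(1/R₁ − 1/R₂) → f = 30.6 cm (converging lens)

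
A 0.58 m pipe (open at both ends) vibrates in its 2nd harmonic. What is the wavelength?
λₙ = 2L/n = 0.58 m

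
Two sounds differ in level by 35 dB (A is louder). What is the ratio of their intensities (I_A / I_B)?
I_A/I_B = 10^(Δβ/10) = 3162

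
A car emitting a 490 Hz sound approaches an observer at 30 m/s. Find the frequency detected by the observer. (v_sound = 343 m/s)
f_obs = f·v/(v − v_s) = 537 Hz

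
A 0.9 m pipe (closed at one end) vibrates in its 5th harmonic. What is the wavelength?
λₙ = 4L/n = 0.72 m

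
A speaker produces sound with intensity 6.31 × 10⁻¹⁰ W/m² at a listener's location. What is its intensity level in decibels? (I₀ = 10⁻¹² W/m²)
β = 10·log₁₀(I/I₀) = 28 dB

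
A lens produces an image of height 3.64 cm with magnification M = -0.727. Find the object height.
ho = |hi|/|M| = 5.007 cm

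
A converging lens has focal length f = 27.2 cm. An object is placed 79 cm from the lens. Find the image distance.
1/di = 1/f − 1/do → di = 41.48 cm (real image)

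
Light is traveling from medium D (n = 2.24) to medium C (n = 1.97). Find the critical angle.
θc = arcsin(n₂/n₁) = 61.58°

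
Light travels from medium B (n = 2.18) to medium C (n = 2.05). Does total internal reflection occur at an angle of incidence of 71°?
θc = arcsin(n₂/n₁) = 70.11°; 71° > θc, so yes — total internal reflection.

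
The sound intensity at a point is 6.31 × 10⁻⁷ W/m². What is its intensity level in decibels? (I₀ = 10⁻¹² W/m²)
β = 10·log₁₀(I/I₀) = 58 dB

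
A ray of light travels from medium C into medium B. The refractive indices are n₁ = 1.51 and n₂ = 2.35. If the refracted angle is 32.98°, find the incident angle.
sin θ₁ = (n₂/n₁)·sin θ₂ → θ₁ = 57.9°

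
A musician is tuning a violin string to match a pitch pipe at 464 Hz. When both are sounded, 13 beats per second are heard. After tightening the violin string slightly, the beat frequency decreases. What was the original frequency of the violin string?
451 Hz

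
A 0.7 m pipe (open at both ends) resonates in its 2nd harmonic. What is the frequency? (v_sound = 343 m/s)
fₙ = nv/(2L) = 490 Hz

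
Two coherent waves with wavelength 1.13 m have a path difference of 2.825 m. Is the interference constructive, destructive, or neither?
destructive — path difference = 2.5λ, an odd multiple of λ/2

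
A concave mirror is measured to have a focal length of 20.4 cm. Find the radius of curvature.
R = 2|f| = 40.8 cm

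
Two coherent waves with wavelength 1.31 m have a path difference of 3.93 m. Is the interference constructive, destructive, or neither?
constructive — path difference = 3λ, a whole number of wavelengths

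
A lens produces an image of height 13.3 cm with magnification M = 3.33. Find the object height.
ho = |hi|/|M| = 3.994 cm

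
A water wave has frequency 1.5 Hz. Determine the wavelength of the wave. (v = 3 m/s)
λ = v/f = 2 m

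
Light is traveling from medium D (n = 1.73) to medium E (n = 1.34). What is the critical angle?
θc = arcsin(n₂/n₁) = 50.77°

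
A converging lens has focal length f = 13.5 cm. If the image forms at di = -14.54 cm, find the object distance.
1/do = 1/f − 1/di → do = 7 cm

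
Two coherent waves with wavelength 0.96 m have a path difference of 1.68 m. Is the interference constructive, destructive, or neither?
neither (partial) — path difference = 1.75λ, neither a whole number of wavelengths nor an odd multiple of λ/2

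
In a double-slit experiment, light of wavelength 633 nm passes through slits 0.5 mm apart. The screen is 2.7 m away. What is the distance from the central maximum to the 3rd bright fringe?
y = mλL/d = 10.25 mm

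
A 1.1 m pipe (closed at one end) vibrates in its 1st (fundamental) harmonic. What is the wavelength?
λₙ = 4L/n = 4.4 m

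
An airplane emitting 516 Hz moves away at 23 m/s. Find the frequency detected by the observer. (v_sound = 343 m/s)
f_obs = f·v/(v + v_s) = 483.6 Hz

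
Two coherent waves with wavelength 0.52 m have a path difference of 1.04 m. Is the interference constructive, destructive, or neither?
constructive — path difference = 2λ, a whole number of wavelengths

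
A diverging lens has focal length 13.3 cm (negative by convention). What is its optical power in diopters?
P = 1/f = -7.519 D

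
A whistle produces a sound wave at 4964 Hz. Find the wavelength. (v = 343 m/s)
λ = v/f = 0.0691 m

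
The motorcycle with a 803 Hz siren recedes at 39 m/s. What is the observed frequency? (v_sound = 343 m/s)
f_obs = f·v/(v + v_s) = 721 Hz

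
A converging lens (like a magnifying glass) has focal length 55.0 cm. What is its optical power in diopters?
P = 1/f = 1.818 D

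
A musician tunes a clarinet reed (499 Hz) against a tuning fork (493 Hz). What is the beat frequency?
6 Hz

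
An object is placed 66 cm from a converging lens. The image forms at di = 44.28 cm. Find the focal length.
1/f = 1/do + 1/di → f = 26.5 cm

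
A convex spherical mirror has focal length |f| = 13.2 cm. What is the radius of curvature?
R = 2|f| = 26.4 cm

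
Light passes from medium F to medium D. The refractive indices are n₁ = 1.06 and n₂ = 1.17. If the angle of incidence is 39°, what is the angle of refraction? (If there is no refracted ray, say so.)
sin θ₂ = (n₁/n₂)·sin θ₁ = 0.5702 → θ₂ = 34.76°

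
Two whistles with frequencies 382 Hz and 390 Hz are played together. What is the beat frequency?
8 Hz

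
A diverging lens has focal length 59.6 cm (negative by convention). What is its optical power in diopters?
P = 1/f = -1.678 D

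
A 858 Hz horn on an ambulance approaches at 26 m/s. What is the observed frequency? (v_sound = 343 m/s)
f_obs = f·v/(v − v_s) = 928.4 Hz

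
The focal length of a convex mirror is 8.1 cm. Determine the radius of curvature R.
R = 2|f| = 16.2 cm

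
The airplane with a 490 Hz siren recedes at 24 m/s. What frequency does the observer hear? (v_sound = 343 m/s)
f_obs = f·v/(v + v_s) = 458 Hz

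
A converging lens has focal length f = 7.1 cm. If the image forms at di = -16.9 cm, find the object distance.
1/do = 1/f − 1/di → do = 5 cm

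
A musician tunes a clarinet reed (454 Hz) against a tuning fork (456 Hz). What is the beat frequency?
2 Hz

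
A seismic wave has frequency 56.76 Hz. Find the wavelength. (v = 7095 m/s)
λ = v/f = 125 m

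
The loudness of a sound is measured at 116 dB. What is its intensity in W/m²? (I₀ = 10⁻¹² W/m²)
I = I₀·10^(β/10) = 3.98 × 10⁻¹ W/m²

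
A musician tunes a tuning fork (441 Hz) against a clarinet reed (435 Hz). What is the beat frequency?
6 Hz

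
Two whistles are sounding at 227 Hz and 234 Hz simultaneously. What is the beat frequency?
7 Hz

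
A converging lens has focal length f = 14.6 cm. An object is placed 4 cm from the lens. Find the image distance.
1/di = 1/f − 1/do → di = -5.509 cm (virtual image)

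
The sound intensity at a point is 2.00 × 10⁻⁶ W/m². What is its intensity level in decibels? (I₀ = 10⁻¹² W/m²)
β = 10·log₁₀(I/I₀) = 63.01 dB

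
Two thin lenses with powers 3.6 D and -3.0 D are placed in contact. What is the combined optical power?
P_total = P₁ + P₂ = 0.6 D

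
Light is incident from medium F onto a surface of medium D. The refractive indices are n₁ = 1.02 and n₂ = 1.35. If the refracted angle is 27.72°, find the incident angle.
sin θ₁ = (n₂/n₁)·sin θ₂ → θ₁ = 38°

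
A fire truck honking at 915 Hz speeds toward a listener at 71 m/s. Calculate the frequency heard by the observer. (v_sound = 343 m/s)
f_obs = f·v/(v − v_s) = 1154 Hz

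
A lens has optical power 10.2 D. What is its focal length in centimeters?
f = 1/P = 9.804 cm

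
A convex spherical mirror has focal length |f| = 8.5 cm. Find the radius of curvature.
R = 2|f| = 17 cm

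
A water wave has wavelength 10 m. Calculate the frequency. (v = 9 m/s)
f = v/λ = 0.9 Hz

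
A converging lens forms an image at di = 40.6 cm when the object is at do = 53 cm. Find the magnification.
M = −di/do = -0.766 (inverted image)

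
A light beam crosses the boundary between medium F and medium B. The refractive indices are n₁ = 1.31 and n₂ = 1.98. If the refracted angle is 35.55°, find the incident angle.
sin θ₁ = (n₂/n₁)·sin θ₂ → θ₁ = 61.5°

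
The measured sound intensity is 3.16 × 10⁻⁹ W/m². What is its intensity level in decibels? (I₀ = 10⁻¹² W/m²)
β = 10·log₁₀(I/I₀) = 35 dB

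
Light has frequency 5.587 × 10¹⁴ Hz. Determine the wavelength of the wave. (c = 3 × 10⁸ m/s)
λ = c/f = 537 nm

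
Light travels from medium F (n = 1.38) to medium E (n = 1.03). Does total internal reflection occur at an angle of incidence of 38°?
θc = arcsin(n₂/n₁) = 48.28°; 38° < θc, so no — the ray refracts.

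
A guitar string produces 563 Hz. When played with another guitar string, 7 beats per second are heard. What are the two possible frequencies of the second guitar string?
f₂ = 563 ± 7 Hz → 570 Hz or 556 Hz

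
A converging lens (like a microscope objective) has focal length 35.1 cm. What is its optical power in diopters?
P = 1/f = 2.849 D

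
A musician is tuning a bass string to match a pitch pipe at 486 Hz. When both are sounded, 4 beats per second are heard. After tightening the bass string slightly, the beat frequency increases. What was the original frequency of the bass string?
490 Hz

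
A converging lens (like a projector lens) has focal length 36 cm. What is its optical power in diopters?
P = 1/f = 2.778 D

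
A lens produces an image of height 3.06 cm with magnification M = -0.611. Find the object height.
ho = |hi|/|M| = 5.008 cm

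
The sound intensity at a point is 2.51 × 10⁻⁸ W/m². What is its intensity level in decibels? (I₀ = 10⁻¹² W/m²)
β = 10·log₁₀(I/I₀) = 44 dB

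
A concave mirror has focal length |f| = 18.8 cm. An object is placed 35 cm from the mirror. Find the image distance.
f = +18.8 cm (concave); 1/di = 1/f − 1/do → di = 40.62 cm (real image, in front of mirror)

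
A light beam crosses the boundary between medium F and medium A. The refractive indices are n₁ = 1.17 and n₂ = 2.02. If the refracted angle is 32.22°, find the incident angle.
sin θ₁ = (n₂/n₁)·sin θ₂ → θ₁ = 67°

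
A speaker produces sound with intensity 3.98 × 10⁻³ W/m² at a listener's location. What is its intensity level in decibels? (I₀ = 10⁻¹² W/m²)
β = 10·log₁₀(I/I₀) = 96 dB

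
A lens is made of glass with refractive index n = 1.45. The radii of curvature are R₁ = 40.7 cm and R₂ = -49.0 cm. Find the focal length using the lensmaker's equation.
1/f = (n − 1)(1/R₁ − 1/R₂) → f = 49.41 cm (converging lens)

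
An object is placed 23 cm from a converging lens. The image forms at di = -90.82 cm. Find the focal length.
1/f = 1/do + 1/di → f = 30.8 cm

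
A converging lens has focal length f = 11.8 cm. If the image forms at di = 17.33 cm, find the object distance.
1/do = 1/f − 1/di → do = 36.98 cm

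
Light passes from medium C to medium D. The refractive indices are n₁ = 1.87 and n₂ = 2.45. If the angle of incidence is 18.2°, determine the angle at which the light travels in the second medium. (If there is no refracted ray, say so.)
sin θ₂ = (n₁/n₂)·sin θ₁ = 0.2384 → θ₂ = 13.79°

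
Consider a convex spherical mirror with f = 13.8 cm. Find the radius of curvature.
R = 2|f| = 27.6 cm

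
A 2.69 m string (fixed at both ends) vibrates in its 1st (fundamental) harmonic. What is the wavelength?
λₙ = 2L/n = 5.38 m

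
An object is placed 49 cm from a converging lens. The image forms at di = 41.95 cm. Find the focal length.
1/f = 1/do + 1/di → f = 22.6 cm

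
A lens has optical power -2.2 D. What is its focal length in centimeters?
f = 1/P = -45.45 cm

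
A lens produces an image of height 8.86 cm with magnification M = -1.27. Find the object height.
ho = |hi|/|M| = 6.976 cm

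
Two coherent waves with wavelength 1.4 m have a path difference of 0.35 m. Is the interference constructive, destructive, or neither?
neither (partial) — path difference = 0.25λ, neither a whole number of wavelengths nor an odd multiple of λ/2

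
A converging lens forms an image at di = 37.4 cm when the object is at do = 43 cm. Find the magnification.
M = −di/do = -0.8698 (inverted image)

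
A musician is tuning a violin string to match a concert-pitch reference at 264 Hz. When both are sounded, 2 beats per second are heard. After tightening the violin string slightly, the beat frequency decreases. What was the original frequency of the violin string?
262 Hz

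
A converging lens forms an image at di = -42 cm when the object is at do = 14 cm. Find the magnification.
M = −di/do = 3 (upright image)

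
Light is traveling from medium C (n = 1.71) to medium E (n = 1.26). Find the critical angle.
θc = arcsin(n₂/n₁) = 47.46°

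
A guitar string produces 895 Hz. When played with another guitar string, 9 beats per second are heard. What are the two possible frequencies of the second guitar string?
f₂ = 895 ± 9 Hz → 904 Hz or 886 Hz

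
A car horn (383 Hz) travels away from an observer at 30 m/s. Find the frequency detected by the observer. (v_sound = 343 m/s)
f_obs = f·v/(v + v_s) = 352.2 Hz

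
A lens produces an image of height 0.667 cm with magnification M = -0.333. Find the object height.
ho = |hi|/|M| = 2.003 cm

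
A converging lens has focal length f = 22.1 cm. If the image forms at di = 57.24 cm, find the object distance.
1/do = 1/f − 1/di → do = 36 cm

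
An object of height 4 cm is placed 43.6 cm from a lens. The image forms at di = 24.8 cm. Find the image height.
hi = (-di/do) × ho = -2.275 cm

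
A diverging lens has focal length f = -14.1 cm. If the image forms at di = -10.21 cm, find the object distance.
1/do = 1/f − 1/di → do = 37.01 cm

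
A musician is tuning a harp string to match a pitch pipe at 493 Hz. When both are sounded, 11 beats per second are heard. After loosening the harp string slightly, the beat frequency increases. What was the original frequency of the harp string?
482 Hz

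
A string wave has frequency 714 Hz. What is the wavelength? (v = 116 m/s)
λ = v/f = 0.1625 m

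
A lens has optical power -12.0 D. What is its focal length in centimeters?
f = 1/P = -8.333 cm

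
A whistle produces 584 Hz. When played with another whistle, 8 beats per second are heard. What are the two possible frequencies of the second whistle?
f₂ = 584 ± 8 Hz → 592 Hz or 576 Hz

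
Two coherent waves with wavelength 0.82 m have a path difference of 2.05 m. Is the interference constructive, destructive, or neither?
destructive — path difference = 2.5λ, an odd multiple of λ/2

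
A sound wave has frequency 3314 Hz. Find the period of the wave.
T = 1/f = 3.018 × 10⁻⁴ s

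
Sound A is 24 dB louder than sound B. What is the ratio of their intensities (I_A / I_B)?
I_A/I_B = 10^(Δβ/10) = 251.2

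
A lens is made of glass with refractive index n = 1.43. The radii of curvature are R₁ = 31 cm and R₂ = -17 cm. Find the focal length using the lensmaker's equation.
1/f = (n − 1)(1/R₁ − 1/R₂) → f = 25.53 cm (converging lens)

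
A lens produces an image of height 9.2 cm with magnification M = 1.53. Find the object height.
ho = |hi|/|M| = 6.013 cm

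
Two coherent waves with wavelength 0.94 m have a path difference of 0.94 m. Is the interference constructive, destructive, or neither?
constructive — path difference = 1λ, a whole number of wavelengths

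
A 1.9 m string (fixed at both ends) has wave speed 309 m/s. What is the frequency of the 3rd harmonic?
fₙ = nv/(2L) = 243.9 Hz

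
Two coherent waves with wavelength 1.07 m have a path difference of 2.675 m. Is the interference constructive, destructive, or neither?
destructive — path difference = 2.5λ, an odd multiple of λ/2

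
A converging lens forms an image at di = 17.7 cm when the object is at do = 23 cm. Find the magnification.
M = −di/do = -0.7696 (inverted image)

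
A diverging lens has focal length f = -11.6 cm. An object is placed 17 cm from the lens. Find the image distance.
1/di = 1/f − 1/do → di = -6.895 cm (virtual image)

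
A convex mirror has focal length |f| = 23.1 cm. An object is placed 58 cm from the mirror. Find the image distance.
f = −23.1 cm (convex); 1/di = 1/f − 1/do → di = -16.52 cm (virtual image, behind mirror)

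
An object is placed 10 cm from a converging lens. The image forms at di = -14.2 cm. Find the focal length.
1/f = 1/do + 1/di → f = 33.81 cm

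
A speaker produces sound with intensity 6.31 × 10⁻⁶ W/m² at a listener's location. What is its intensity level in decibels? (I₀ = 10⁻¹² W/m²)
β = 10·log₁₀(I/I₀) = 68 dB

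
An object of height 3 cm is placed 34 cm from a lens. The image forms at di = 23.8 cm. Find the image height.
hi = (-di/do) × ho = -2.1 cm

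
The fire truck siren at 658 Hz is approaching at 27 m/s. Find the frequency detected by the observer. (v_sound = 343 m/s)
f_obs = f·v/(v − v_s) = 714.2 Hz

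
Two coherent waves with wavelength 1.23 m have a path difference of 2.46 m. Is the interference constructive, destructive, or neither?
constructive — path difference = 2λ, a whole number of wavelengths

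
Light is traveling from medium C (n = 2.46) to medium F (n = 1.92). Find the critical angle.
θc = arcsin(n₂/n₁) = 51.31°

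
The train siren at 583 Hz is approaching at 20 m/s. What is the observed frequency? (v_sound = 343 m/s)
f_obs = f·v/(v − v_s) = 619.1 Hz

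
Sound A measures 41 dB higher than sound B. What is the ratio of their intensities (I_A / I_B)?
I_A/I_B = 10^(Δβ/10) = 12590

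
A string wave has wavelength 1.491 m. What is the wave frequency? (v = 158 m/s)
f = v/λ = 106 Hz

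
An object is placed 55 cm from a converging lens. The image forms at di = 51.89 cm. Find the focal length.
1/f = 1/do + 1/di → f = 26.7 cm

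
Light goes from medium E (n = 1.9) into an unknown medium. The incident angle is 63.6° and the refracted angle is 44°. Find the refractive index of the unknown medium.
n₂ = n₁·sin θ₁ / sin θ₂ = 2.45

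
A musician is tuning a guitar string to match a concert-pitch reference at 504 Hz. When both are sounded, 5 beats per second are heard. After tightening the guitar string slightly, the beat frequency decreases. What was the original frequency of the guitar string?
499 Hz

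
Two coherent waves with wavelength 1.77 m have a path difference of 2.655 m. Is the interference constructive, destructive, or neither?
destructive — path difference = 1.5λ, an odd multiple of λ/2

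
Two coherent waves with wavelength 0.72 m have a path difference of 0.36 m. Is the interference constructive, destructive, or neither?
destructive — path difference = 0.5λ, an odd multiple of λ/2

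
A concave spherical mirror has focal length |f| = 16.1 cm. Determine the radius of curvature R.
R = 2|f| = 32.2 cm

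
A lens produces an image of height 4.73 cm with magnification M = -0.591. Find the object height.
ho = |hi|/|M| = 8.003 cm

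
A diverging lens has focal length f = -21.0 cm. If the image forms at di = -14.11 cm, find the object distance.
1/do = 1/f − 1/di → do = 43.01 cm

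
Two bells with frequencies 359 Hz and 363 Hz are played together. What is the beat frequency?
4 Hz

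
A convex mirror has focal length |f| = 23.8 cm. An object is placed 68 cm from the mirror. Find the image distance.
f = −23.8 cm (convex); 1/di = 1/f − 1/do → di = -17.63 cm (virtual image, behind mirror)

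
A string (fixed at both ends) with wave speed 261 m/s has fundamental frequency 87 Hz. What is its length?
L = v/(2f₁) = 1.5 m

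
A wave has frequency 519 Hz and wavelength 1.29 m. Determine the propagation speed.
v = fλ = 669.5 m/s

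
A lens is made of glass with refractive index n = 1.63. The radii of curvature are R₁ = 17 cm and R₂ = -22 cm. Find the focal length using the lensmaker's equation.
1/f = (n − 1)(1/R₁ − 1/R₂) → f = 15.22 cm (converging lens)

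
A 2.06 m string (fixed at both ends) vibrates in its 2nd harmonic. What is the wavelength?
λₙ = 2L/n = 2.06 m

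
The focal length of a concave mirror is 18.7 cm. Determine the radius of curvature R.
R = 2|f| = 37.4 cm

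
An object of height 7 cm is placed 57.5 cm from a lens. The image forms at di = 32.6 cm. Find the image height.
hi = (-di/do) × ho = -3.969 cm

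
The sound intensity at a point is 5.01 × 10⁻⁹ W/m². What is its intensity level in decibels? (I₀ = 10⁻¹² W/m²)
β = 10·log₁₀(I/I₀) = 37 dB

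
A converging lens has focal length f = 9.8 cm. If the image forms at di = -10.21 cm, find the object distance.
1/do = 1/f − 1/di → do = 5 cm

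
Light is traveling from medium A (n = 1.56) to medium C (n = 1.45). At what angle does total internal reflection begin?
θc = arcsin(n₂/n₁) = 68.36°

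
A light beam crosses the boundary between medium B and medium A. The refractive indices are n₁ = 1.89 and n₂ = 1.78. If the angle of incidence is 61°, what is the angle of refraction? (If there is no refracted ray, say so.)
sin θ₂ = (n₁/n₂)·sin θ₁ = 0.9287 → θ₂ = 68.23°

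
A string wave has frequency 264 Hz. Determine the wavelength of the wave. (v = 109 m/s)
λ = v/f = 0.4129 m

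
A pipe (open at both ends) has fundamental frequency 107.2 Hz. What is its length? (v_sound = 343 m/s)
L = v/(2f₁) = 1.6 m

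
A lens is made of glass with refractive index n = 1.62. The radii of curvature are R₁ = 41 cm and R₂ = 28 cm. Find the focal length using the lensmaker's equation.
1/f = (n − 1)(1/R₁ − 1/R₂) → f = -142.4 cm (diverging lens)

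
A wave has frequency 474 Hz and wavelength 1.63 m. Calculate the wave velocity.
v = fλ = 772.6 m/s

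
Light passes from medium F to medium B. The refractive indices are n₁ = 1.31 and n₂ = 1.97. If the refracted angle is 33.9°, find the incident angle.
sin θ₁ = (n₂/n₁)·sin θ₂ → θ₁ = 57.01°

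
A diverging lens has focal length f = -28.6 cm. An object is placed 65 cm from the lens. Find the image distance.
1/di = 1/f − 1/do → di = -19.86 cm (virtual image)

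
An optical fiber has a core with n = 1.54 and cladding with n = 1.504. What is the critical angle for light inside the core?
θc = arcsin(n_cladding/n_core) = 77.59°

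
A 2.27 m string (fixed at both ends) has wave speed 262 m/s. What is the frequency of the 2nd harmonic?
fₙ = nv/(2L) = 115.4 Hz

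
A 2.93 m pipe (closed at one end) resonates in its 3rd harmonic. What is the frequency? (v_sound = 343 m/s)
fₙ = nv/(4L) = 87.8 Hz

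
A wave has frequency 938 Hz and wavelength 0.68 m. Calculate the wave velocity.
v = fλ = 637.8 m/s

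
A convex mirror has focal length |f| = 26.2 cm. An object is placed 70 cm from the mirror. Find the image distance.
f = −26.2 cm (convex); 1/di = 1/f − 1/do → di = -19.06 cm (virtual image, behind mirror)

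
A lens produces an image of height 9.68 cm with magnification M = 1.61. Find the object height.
ho = |hi|/|M| = 6.012 cm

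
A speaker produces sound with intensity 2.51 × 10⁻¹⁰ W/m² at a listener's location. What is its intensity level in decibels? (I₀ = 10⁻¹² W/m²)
β = 10·log₁₀(I/I₀) = 24 dB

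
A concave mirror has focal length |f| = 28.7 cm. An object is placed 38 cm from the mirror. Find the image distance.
f = +28.7 cm (concave); 1/di = 1/f − 1/do → di = 117.3 cm (real image, in front of mirror)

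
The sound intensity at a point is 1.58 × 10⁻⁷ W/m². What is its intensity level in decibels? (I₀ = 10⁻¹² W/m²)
β = 10·log₁₀(I/I₀) = 51.99 dB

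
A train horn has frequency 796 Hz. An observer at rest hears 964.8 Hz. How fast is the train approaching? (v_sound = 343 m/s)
v_s = v·(1 − f/f_obs) = 60.01 m/s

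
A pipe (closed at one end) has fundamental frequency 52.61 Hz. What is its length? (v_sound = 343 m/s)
L = v/(4f₁) = 1.63 m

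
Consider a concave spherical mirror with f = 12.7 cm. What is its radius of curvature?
R = 2|f| = 25.4 cm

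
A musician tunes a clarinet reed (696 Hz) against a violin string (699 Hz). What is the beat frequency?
3 Hz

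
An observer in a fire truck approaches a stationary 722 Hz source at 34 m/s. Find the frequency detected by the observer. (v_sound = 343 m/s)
f_obs = f·(v + v_o)/v = 793.6 Hz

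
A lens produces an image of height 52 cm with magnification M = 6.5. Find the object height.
ho = |hi|/|M| = 8 cm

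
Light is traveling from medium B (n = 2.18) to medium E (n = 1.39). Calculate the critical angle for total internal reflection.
θc = arcsin(n₂/n₁) = 39.61°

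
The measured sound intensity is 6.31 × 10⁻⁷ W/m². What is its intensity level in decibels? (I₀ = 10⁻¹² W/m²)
β = 10·log₁₀(I/I₀) = 58 dB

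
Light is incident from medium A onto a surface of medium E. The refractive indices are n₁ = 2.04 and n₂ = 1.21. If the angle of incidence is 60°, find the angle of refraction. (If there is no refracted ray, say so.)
sin θ₂ = (n₁/n₂)·sin θ₁ = 1.46 > 1, so there is no refracted ray — the light undergoes total internal reflection.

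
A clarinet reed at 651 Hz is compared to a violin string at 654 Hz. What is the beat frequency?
3 Hz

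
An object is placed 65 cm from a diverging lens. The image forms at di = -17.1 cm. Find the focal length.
1/f = 1/do + 1/di → f = -23.2 cm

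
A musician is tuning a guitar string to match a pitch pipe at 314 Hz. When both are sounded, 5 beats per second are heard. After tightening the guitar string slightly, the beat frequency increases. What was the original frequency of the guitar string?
319 Hz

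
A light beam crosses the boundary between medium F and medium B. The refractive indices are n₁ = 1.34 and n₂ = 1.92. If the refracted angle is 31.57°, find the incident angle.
sin θ₁ = (n₂/n₁)·sin θ₂ → θ₁ = 48.6°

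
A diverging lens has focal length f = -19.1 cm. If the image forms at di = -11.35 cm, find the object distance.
1/do = 1/f − 1/di → do = 27.97 cm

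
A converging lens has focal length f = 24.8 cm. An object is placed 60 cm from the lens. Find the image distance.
1/di = 1/f − 1/do → di = 42.27 cm (real image)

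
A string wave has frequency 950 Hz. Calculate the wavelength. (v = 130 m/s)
λ = v/f = 0.1368 m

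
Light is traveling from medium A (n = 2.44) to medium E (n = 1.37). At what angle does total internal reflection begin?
θc = arcsin(n₂/n₁) = 34.16°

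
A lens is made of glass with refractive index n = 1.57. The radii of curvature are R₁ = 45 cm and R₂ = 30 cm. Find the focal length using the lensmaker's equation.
1/f = (n − 1)(1/R₁ − 1/R₂) → f = -157.9 cm (diverging lens)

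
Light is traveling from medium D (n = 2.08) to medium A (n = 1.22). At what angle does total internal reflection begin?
θc = arcsin(n₂/n₁) = 35.91°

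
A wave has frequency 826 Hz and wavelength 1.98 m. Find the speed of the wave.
v = fλ = 1635 m/s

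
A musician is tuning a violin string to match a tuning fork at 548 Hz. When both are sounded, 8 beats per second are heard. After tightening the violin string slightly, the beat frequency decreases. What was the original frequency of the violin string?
540 Hz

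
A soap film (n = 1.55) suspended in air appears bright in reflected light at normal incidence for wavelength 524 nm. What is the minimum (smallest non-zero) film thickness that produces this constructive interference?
2nt = (m − ½)λ with m = 1 → t = (m − ½)λ/(2n) = 84.52 nm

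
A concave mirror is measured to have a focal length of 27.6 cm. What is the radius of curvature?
R = 2|f| = 55.2 cm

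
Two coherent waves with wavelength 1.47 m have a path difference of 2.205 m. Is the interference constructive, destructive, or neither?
destructive — path difference = 1.5λ, an odd multiple of λ/2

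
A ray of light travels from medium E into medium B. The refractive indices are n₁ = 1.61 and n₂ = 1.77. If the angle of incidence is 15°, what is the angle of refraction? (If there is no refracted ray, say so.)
sin θ₂ = (n₁/n₂)·sin θ₁ = 0.2354 → θ₂ = 13.62°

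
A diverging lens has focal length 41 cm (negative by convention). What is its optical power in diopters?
P = 1/f = -2.439 D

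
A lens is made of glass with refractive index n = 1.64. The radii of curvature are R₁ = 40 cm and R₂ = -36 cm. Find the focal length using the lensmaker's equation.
1/f = (n − 1)(1/R₁ − 1/R₂) → f = 29.61 cm (converging lens)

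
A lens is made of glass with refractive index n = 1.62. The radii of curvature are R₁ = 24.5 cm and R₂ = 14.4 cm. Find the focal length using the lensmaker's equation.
1/f = (n − 1)(1/R₁ − 1/R₂) → f = -56.34 cm (diverging lens)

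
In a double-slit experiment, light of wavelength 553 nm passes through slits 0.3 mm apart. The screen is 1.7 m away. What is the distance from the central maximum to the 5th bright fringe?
y = mλL/d = 15.67 mm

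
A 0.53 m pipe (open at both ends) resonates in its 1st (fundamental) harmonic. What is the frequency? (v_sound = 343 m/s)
fₙ = nv/(2L) = 323.6 Hz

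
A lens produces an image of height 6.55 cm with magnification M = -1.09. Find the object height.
ho = |hi|/|M| = 6.009 cm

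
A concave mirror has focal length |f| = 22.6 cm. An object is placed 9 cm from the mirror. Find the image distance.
f = +22.6 cm (concave); 1/di = 1/f − 1/do → di = -14.96 cm (virtual image, behind mirror)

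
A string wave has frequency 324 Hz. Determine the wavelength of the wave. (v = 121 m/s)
λ = v/f = 0.3735 m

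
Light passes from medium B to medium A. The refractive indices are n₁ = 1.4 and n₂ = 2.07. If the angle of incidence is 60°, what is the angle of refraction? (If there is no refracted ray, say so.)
sin θ₂ = (n₁/n₂)·sin θ₁ = 0.5857 → θ₂ = 35.85°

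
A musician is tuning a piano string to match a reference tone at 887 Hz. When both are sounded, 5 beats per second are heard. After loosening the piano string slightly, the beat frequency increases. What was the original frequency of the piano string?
882 Hz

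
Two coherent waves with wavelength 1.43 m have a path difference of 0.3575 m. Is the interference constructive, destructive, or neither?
neither (partial) — path difference = 0.25λ, neither a whole number of wavelengths nor an odd multiple of λ/2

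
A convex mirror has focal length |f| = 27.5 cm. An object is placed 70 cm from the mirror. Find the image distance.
f = −27.5 cm (convex); 1/di = 1/f − 1/do → di = -19.74 cm (virtual image, behind mirror)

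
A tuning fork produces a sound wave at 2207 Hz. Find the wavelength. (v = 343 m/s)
λ = v/f = 0.1554 m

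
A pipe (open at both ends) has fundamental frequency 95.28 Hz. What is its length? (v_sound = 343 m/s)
L = v/(2f₁) = 1.8 m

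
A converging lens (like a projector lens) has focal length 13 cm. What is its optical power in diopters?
P = 1/f = 7.692 D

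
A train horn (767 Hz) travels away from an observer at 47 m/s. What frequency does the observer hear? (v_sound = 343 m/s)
f_obs = f·v/(v + v_s) = 674.6 Hz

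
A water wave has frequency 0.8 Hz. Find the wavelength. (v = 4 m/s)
λ = v/f = 5 m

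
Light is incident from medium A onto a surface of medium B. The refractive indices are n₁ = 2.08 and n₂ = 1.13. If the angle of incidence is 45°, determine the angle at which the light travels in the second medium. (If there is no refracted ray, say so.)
sin θ₂ = (n₁/n₂)·sin θ₁ = 1.302 > 1, so there is no refracted ray — the light undergoes total internal reflection.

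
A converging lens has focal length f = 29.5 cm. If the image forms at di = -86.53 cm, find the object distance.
1/do = 1/f − 1/di → do = 22 cm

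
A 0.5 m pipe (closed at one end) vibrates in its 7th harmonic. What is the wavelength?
λₙ = 4L/n = 0.2857 m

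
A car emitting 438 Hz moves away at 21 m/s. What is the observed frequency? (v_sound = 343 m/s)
f_obs = f·v/(v + v_s) = 412.7 Hz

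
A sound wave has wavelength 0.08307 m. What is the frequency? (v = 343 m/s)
f = v/λ = 4129 Hz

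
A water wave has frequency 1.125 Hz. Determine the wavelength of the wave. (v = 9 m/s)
λ = v/f = 8 m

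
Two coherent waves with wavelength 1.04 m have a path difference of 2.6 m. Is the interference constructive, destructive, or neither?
destructive — path difference = 2.5λ, an odd multiple of λ/2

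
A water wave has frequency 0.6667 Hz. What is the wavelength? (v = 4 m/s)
λ = v/f = 6 m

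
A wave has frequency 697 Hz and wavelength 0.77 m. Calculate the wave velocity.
v = fλ = 536.7 m/s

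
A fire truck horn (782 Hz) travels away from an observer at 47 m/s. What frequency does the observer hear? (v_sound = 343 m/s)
f_obs = f·v/(v + v_s) = 687.8 Hz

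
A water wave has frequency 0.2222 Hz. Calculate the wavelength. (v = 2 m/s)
λ = v/f = 9.001 m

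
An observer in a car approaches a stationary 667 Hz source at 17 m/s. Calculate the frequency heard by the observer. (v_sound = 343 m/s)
f_obs = f·(v + v_o)/v = 700.1 Hz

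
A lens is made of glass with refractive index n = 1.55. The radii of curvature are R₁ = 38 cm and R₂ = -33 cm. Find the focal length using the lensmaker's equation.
1/f = (n − 1)(1/R₁ − 1/R₂) → f = 32.11 cm (converging lens)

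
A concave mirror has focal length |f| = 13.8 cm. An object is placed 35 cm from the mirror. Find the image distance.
f = +13.8 cm (concave); 1/di = 1/f − 1/do → di = 22.78 cm (real image, in front of mirror)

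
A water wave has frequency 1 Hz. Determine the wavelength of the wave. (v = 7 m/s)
λ = v/f = 7 m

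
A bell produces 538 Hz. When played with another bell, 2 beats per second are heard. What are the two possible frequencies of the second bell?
f₂ = 538 ± 2 Hz → 540 Hz or 536 Hz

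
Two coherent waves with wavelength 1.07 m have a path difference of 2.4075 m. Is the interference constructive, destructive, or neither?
neither (partial) — path difference = 2.25λ, neither a whole number of wavelengths nor an odd multiple of λ/2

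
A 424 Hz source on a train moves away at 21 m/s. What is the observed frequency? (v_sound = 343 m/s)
f_obs = f·v/(v + v_s) = 399.5 Hz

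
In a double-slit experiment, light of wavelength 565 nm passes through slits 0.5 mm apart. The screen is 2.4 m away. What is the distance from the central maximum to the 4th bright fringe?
y = mλL/d = 10.85 mm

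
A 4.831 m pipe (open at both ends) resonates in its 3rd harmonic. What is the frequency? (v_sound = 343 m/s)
fₙ = nv/(2L) = 106.5 Hz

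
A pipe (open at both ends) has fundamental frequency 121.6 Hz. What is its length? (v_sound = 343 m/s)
L = v/(2f₁) = 1.41 m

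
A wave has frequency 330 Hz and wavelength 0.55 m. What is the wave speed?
v = fλ = 181.5 m/s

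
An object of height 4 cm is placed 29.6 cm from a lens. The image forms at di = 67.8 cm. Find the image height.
hi = (-di/do) × ho = -9.162 cm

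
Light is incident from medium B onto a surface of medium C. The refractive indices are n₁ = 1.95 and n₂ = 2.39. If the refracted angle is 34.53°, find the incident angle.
sin θ₁ = (n₂/n₁)·sin θ₂ → θ₁ = 44.01°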